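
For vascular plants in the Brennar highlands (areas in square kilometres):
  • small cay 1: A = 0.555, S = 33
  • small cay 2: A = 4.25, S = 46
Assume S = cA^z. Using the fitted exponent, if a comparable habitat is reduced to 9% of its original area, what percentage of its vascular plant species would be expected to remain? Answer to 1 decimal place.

67.5%

z = ln(46/33) / ln(4.25/0.555) = 0.3321 / 2.0357 = 0.1632
S_new/S_old = (A_new/A_old)^z = 0.09^0.1632 = exp(0.1632 × -2.4079) = 0.6751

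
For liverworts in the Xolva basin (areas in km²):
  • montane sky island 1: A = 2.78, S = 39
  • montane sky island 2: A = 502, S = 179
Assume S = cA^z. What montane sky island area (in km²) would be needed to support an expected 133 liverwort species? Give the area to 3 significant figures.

182 km²

z = ln(179/39) / ln(502/2.78) = 1.5238 / 5.1961 = 0.2933
c = 39 / 2.78^0.2933 = 39 / 1.35 = 28.9
A = (133/28.9)^(1/0.2933) ⇒ ln A = ln(4.603)/0.2933 = 5.2057
A = e^5.2057 ≈ 182.3 km²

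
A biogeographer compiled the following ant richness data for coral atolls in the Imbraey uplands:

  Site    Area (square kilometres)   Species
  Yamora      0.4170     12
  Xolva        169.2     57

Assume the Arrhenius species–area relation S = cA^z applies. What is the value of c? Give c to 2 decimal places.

z = ln(S₂/S₁) / ln(A₂/A₁) = ln(57/12) / ln(169.2/0.417) = 1.5581 / 6.0058 = 0.2594
c = S₁ / A₁^z = 12 / 0.417^0.2594 = 12 / 0.797 = 15.06

15.06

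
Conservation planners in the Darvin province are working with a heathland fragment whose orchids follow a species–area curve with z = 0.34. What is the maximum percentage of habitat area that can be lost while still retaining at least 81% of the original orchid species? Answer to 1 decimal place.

46.2%

Need (A_new/A_old)^0.34 = 0.81, so A_new/A_old = 0.81^(1/0.34) = 0.81^2.941
ln(A_new/A_old) = ln 0.81 / 0.34 = -0.2107 / 0.34 = -0.6198
A_new/A_old = e^-0.6198 ≈ 0.5381
Fraction that can be lost = 1 − 0.5381 = 0.4619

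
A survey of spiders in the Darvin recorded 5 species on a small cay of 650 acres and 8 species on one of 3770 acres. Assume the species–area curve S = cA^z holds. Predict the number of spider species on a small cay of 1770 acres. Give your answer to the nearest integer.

7

z = ln(8/5) / ln(3770/650) = 0.4700 / 1.7579 = 0.2674
c = 5 / 650^0.2674 = 5 / 5.651 = 0.8849
S₃ = 0.8849 × 1770^0.2674 = 0.8849 × 7.386 ≈ 6.536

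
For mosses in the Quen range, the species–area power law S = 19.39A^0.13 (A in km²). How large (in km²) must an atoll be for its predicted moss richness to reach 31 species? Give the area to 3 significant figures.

36.9 km²

31 = 19.39 × A^0.13  ⇒  A^0.13 = 31/19.39 = 1.599
ln A = ln(1.599) / 0.13 = 0.4692 / 0.13 = 3.6095
A = e^3.6095 ≈ 36.95 km²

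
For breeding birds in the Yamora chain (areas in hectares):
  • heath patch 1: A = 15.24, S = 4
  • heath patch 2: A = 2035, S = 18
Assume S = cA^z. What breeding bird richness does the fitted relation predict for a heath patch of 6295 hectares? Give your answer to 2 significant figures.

z = ln(18/4) / ln(2035/15.24) = 1.5041 / 4.8943 = 0.3073
c = 4 / 15.24^0.3073 = 4 / 2.31 = 1.732
S₃ = 1.732 × 6295^0.3073 = 1.732 × 14.71 ≈ 25.47

25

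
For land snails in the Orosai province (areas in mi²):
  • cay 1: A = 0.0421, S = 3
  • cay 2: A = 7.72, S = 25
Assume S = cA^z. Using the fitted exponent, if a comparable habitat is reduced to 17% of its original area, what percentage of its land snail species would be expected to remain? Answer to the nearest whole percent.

z = ln(25/3) / ln(7.72/0.0421) = 2.1203 / 5.2115 = 0.4068
S_new/S_old = (A_new/A_old)^z = 0.17^0.4068 = exp(0.4068 × -1.7720) = 0.4863

49%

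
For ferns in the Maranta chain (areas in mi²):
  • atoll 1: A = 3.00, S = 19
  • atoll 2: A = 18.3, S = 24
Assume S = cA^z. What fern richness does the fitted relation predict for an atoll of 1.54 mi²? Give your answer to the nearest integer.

z = ln(24/19) / ln(18.3/3) = 0.2336 / 1.8083 = 0.1292
c = 19 / 3^0.1292 = 19 / 1.152 = 16.49
S₃ = 16.49 × 1.54^0.1292 = 16.49 × 1.057 ≈ 17.43

17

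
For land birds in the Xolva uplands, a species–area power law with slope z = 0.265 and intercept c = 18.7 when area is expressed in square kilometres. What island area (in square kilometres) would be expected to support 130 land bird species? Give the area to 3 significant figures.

1510 square kilometres

130 = 18.7 × A^0.265  ⇒  A^0.265 = 130/18.7 = 6.952
ln A = ln(6.952) / 0.265 = 1.9390 / 0.265 = 7.3170
A = e^7.3170 ≈ 1506 square kilometres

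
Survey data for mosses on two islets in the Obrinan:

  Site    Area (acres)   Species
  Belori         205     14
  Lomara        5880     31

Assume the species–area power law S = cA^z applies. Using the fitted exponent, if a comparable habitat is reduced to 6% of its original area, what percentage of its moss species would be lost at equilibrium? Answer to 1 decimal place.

48.6%

z = ln(31/14) / ln(5880/205) = 0.7949 / 3.3563 = 0.2368
S_new/S_old = (A_new/A_old)^z = 0.06^0.2368 = exp(0.2368 × -2.8134) = 0.5136
Fraction lost = 1 − 0.5136 = 0.4864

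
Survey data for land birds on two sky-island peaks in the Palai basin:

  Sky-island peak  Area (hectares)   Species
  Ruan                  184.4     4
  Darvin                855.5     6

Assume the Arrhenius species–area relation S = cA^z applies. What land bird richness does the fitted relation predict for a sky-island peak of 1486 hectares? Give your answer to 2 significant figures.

z = ln(6/4) / ln(855.5/184.4) = 0.4055 / 1.5346 = 0.2642
c = 4 / 184.4^0.2642 = 4 / 3.969 = 1.008
S₃ = 1.008 × 1486^0.2642 = 1.008 × 6.888 ≈ 6.942

6.9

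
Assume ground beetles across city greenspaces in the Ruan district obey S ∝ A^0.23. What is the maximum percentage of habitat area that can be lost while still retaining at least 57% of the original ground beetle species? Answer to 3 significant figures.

91.3%

Need (A_new/A_old)^0.23 = 0.57, so A_new/A_old = 0.57^(1/0.23) = 0.57^4.348
ln(A_new/A_old) = ln 0.57 / 0.23 = -0.5621 / 0.23 = -2.4440
A_new/A_old = e^-2.4440 ≈ 0.08681
Fraction that can be lost = 1 − 0.08681 = 0.9132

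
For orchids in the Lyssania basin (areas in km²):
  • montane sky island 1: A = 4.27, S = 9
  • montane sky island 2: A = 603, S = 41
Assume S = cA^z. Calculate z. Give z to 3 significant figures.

Taking logs: ln S = ln c + z ln A, so z = (ln S₂ − ln S₁)/(ln A₂ − ln A₁).
z = ln(41/9) / ln(603/4.27) = ln(4.556) / ln(141.2) = 1.5163 / 4.9503 = 0.3063

0.306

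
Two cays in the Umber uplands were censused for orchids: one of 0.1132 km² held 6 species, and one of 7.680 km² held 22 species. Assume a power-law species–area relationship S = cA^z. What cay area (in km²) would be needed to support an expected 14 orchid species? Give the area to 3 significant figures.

1.77 km²

z = ln(22/6) / ln(7.68/0.1132) = 1.2993 / 4.2172 = 0.3081
c = 6 / 0.1132^0.3081 = 6 / 0.5111 = 11.74
A = (14/11.74)^(1/0.3081) ⇒ ln A = ln(1.193)/0.3081 = 0.5716
A = e^0.5716 ≈ 1.771 km²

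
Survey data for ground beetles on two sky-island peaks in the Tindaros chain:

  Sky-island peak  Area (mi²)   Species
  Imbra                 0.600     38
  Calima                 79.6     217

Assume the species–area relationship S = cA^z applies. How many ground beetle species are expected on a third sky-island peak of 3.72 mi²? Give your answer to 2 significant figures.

73

z = ln(217/38) / ln(79.6/0.6) = 1.7423 / 4.8878 = 0.3565
c = 38 / 0.6^0.3565 = 38 / 0.8335 = 45.59
S₃ = 45.59 × 3.72^0.3565 = 45.59 × 1.597 ≈ 72.82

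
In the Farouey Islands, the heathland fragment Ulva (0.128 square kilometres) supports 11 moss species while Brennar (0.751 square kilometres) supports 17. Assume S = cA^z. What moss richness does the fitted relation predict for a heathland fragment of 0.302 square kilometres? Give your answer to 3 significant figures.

z = ln(17/11) / ln(0.751/0.128) = 0.4353 / 1.7694 = 0.2460
c = 11 / 0.128^0.2460 = 11 / 0.603 = 18.24
S₃ = 18.24 × 0.302^0.2460 = 18.24 × 0.7448 ≈ 13.59

13.6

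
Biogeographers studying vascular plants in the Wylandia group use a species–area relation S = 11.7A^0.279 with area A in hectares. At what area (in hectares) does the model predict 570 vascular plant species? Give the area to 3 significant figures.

1120000 hectares

570 = 11.7 × A^0.279  ⇒  A^0.279 = 570/11.7 = 48.72
ln A = ln(48.72) / 0.279 = 3.8860 / 0.279 = 13.9285
A = e^13.9285 ≈ 1119604 hectares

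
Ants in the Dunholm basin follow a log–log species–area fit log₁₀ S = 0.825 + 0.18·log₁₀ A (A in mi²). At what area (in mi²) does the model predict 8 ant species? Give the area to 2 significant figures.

8 = 6.683 × A^0.18  ⇒  A^0.18 = 8/6.683 = 1.197
ln A = ln(1.197) / 0.18 = 0.1798 / 0.18 = 0.9989
A = e^0.9989 ≈ 2.715 mi²

2.7 mi²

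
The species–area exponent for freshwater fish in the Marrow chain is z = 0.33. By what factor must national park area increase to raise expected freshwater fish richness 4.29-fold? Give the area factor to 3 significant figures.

(A₂/A₁)^0.33 = 4.29, so A₂/A₁ = 4.29^(1/0.33) = 4.29^3.03
ln(A₂/A₁) = ln 4.29 / 0.33 = 1.4563 / 0.33 = 4.4130
A₂/A₁ = e^4.4130 ≈ 82.52

82.5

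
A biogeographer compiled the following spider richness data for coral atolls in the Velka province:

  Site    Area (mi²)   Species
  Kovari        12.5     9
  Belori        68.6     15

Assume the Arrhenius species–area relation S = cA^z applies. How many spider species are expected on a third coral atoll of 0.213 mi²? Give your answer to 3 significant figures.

z = ln(15/9) / ln(68.6/12.5) = 0.5108 / 1.7026 = 0.3000
c = 9 / 12.5^0.3000 = 9 / 2.134 = 4.218
S₃ = 4.218 × 0.213^0.3000 = 4.218 × 0.6288 ≈ 2.652

2.65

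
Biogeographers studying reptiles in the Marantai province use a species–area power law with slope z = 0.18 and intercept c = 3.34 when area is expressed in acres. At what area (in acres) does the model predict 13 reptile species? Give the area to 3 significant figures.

13 = 3.34 × A^0.18  ⇒  A^0.18 = 13/3.34 = 3.892
ln A = ln(3.892) / 0.18 = 1.3590 / 0.18 = 7.5499
A = e^7.5499 ≈ 1901 acres

1900 acres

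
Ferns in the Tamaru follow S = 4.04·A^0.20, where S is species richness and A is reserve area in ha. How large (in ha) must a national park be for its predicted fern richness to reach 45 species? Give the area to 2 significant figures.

45 = 4.04 × A^0.2  ⇒  A^0.2 = 45/4.04 = 11.14
ln A = ln(11.14) / 0.2 = 2.4104 / 0.2 = 12.0521
A = e^12.0521 ≈ 171457 ha

170000 ha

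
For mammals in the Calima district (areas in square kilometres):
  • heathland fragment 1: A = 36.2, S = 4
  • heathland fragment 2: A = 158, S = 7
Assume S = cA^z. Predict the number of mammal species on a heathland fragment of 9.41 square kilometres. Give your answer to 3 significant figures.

2.40

z = ln(7/4) / ln(158/36.2) = 0.5596 / 1.4735 = 0.3798
c = 4 / 36.2^0.3798 = 4 / 3.908 = 1.024
S₃ = 1.024 × 9.41^0.3798 = 1.024 × 2.343 ≈ 2.398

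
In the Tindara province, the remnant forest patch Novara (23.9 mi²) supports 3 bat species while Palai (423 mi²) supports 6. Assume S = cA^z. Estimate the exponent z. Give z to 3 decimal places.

0.241

Taking logs: ln S = ln c + z ln A, so z = (ln S₂ − ln S₁)/(ln A₂ − ln A₁).
z = ln(6/3) / ln(423/23.9) = ln(2) / ln(17.7) = 0.6931 / 2.8735 = 0.2412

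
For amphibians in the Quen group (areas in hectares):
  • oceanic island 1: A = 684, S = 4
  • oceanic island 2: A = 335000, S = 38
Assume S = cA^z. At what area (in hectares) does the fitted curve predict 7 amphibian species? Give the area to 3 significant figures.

z = ln(38/4) / ln(335000/684) = 2.2513 / 6.1939 = 0.3635
c = 4 / 684^0.3635 = 4 / 10.73 = 0.3729
A = (7/0.3729)^(1/0.3635) ⇒ ln A = ln(18.77)/0.3635 = 8.0676
A = e^8.0676 ≈ 3189 hectares

3190 hectares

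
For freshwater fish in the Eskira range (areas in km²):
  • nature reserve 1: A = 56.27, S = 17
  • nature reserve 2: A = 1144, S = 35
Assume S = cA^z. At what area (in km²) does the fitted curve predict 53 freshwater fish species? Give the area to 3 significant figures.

z = ln(35/17) / ln(1144/56.27) = 0.7221 / 3.0121 = 0.2397
c = 17 / 56.27^0.2397 = 17 / 2.628 = 6.469
A = (53/6.469)^(1/0.2397) ⇒ ln A = ln(8.193)/0.2397 = 8.7731
A = e^8.7731 ≈ 6458 km²

6460 km²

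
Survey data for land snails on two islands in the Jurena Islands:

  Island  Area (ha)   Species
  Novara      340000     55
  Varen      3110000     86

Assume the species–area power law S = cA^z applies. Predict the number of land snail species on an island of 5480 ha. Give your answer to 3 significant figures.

z = ln(86/55) / ln(3110000/340000) = 0.4470 / 2.2134 = 0.2020
c = 55 / 340000^0.2020 = 55 / 13.1 = 4.2
S₃ = 4.2 × 5480^0.2020 = 4.2 × 5.689 ≈ 23.9

23.9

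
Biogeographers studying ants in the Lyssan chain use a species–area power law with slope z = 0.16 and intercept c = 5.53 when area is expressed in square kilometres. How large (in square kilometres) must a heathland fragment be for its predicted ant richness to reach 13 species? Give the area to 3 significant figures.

209 square kilometres

13 = 5.53 × A^0.16  ⇒  A^0.16 = 13/5.53 = 2.351
ln A = ln(2.351) / 0.16 = 0.8548 / 0.16 = 5.3423
A = e^5.3423 ≈ 209 square kilometres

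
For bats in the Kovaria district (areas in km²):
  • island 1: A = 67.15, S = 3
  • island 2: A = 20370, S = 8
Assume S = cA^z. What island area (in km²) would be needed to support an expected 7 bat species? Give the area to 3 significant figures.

9360 km²

z = ln(8/3) / ln(20370/67.15) = 0.9808 / 5.7149 = 0.1716
c = 3 / 67.15^0.1716 = 3 / 2.059 = 1.457
A = (7/1.457)^(1/0.1716) ⇒ ln A = ln(4.803)/0.1716 = 9.1438
A = e^9.1438 ≈ 9356 km²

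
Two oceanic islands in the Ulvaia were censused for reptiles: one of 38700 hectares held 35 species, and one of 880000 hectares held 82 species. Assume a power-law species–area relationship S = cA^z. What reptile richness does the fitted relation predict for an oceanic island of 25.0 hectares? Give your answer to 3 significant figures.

z = ln(82/35) / ln(880000/38700) = 0.8514 / 3.1241 = 0.2725
c = 35 / 38700^0.2725 = 35 / 17.79 = 1.967
S₃ = 1.967 × 25^0.2725 = 1.967 × 2.404 ≈ 4.729

4.73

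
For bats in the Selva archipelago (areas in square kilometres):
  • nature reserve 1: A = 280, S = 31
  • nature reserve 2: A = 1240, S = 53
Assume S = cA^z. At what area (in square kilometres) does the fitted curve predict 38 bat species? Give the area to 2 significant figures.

490 square kilometres

z = ln(53/31) / ln(1240/280) = 0.5363 / 1.4881 = 0.3604
c = 31 / 280^0.3604 = 31 / 7.62 = 4.068
A = (38/4.068)^(1/0.3604) ⇒ ln A = ln(9.341)/0.3604 = 6.1997
A = e^6.1997 ≈ 492.6 square kilometres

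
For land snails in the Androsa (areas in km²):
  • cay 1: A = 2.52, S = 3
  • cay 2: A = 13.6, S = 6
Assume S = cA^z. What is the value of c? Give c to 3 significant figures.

z = ln(S₂/S₁) / ln(A₂/A₁) = ln(6/3) / ln(13.6/2.52) = 0.6931 / 1.6858 = 0.4112
c = S₁ / A₁^z = 3 / 2.52^0.4112 = 3 / 1.462 = 2.052

2.05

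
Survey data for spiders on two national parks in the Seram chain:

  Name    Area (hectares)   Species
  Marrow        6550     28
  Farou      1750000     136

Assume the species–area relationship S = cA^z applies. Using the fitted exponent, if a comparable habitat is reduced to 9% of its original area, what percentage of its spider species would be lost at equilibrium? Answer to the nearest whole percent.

z = ln(136/28) / ln(1750000/6550) = 1.5805 / 5.5879 = 0.2828
S_new/S_old = (A_new/A_old)^z = 0.09^0.2828 = exp(0.2828 × -2.4079) = 0.5061
Fraction lost = 1 − 0.5061 = 0.4939

49%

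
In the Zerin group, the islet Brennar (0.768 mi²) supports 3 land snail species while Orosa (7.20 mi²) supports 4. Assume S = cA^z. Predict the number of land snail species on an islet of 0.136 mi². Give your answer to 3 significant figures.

z = ln(4/3) / ln(7.2/0.768) = 0.2877 / 2.2380 = 0.1285
c = 3 / 0.768^0.1285 = 3 / 0.9666 = 3.104
S₃ = 3.104 × 0.136^0.1285 = 3.104 × 0.7738 ≈ 2.401

2.40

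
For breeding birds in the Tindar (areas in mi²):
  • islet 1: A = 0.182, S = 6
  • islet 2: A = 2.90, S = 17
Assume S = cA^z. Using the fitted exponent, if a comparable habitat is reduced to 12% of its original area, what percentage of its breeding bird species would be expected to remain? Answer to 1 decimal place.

45.0%

z = ln(17/6) / ln(2.9/0.182) = 1.0415 / 2.7685 = 0.3762
S_new/S_old = (A_new/A_old)^z = 0.12^0.3762 = exp(0.3762 × -2.1203) = 0.4504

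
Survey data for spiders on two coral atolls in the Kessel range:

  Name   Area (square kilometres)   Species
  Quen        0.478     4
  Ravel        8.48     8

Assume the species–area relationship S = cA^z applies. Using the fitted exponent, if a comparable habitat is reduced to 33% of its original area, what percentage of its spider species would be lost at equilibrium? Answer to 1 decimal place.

23.4%

z = ln(8/4) / ln(8.48/0.478) = 0.6931 / 2.8759 = 0.2410
S_new/S_old = (A_new/A_old)^z = 0.33^0.2410 = exp(0.2410 × -1.1087) = 0.7655
Fraction lost = 1 − 0.7655 = 0.2345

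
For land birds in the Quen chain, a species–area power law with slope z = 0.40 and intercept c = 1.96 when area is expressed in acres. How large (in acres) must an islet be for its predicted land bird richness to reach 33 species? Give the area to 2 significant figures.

33 = 1.96 × A^0.4  ⇒  A^0.4 = 33/1.96 = 16.84
ln A = ln(16.84) / 0.4 = 2.8236 / 0.4 = 7.0589
A = e^7.0589 ≈ 1163 acres

1200 acres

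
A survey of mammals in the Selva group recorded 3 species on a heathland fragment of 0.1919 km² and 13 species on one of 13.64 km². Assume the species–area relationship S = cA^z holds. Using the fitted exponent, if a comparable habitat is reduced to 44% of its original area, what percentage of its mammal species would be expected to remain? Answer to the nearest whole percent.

z = ln(13/3) / ln(13.64/0.1919) = 1.4663 / 4.2638 = 0.3439
S_new/S_old = (A_new/A_old)^z = 0.44^0.3439 = exp(0.3439 × -0.8210) = 0.754

75%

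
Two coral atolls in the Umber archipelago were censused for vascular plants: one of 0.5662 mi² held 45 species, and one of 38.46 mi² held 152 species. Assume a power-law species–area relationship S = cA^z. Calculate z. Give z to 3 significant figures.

0.289

Taking logs: ln S = ln c + z ln A, so z = (ln S₂ − ln S₁)/(ln A₂ − ln A₁).
z = ln(152/45) / ln(38.46/0.5662) = ln(3.378) / ln(67.93) = 1.2172 / 4.2184 = 0.2885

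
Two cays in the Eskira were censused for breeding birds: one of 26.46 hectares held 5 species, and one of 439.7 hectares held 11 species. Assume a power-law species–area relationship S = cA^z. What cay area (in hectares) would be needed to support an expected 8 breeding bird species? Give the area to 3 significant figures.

z = ln(11/5) / ln(439.7/26.46) = 0.7885 / 2.8105 = 0.2805
c = 5 / 26.46^0.2805 = 5 / 2.507 = 1.995
A = (8/1.995)^(1/0.2805) ⇒ ln A = ln(4.011)/0.2805 = 4.9510
A = e^4.9510 ≈ 141.3 hectares

141 hectares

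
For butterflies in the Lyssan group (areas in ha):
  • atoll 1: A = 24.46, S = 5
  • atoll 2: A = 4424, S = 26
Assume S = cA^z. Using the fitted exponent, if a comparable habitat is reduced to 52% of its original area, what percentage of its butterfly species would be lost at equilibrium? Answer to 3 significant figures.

z = ln(26/5) / ln(4424/24.46) = 1.6487 / 5.1978 = 0.3172
S_new/S_old = (A_new/A_old)^z = 0.52^0.3172 = exp(0.3172 × -0.6539) = 0.8127
Fraction lost = 1 − 0.8127 = 0.1873

18.7%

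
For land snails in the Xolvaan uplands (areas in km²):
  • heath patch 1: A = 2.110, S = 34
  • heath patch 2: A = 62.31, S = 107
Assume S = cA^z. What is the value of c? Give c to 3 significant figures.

26.4

z = ln(S₂/S₁) / ln(A₂/A₁) = ln(107/34) / ln(62.31/2.11) = 1.1465 / 3.3854 = 0.3386
c = S₁ / A₁^z = 34 / 2.11^0.3386 = 34 / 1.288 = 26.4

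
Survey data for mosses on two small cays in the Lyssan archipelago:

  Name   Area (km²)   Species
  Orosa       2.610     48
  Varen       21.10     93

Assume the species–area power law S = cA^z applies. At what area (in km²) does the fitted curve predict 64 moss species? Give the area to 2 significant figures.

z = ln(93/48) / ln(21.1/2.61) = 0.6614 / 2.0899 = 0.3165
c = 48 / 2.61^0.3165 = 48 / 1.355 = 35.43
A = (64/35.43)^(1/0.3165) ⇒ ln A = ln(1.806)/0.3165 = 1.8684
A = e^1.8684 ≈ 6.478 km²

6.5 km²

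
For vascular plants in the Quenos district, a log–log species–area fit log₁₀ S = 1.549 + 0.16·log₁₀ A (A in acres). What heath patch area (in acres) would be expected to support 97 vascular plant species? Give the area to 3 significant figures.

97 = 35.4 × A^0.16  ⇒  A^0.16 = 97/35.4 = 2.74
ln A = ln(2.74) / 0.16 = 1.0080 / 0.16 = 6.3000
A = e^6.3000 ≈ 544.6 acres

545 acres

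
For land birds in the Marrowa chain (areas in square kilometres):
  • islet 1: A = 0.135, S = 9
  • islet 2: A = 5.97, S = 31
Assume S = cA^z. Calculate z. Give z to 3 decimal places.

0.326

Taking logs: ln S = ln c + z ln A, so z = (ln S₂ − ln S₁)/(ln A₂ − ln A₁).
z = ln(31/9) / ln(5.97/0.135) = ln(3.444) / ln(44.22) = 1.2368 / 3.7892 = 0.3264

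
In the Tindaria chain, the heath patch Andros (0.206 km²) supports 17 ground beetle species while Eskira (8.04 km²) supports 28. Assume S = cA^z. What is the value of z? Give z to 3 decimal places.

Taking logs: ln S = ln c + z ln A, so z = (ln S₂ − ln S₁)/(ln A₂ − ln A₁).
z = ln(28/17) / ln(8.04/0.206) = ln(1.647) / ln(39.03) = 0.4990 / 3.6643 = 0.1362

0.136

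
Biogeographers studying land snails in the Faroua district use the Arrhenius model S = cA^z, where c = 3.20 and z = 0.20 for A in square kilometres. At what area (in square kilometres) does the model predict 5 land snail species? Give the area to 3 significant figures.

5 = 3.2 × A^0.2  ⇒  A^0.2 = 5/3.2 = 1.562
ln A = ln(1.562) / 0.2 = 0.4463 / 0.2 = 2.2314
A = e^2.2314 ≈ 9.313 square kilometres

9.31 square kilometres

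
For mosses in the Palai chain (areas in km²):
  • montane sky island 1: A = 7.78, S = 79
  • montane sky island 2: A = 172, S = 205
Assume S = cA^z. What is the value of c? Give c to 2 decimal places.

z = ln(S₂/S₁) / ln(A₂/A₁) = ln(205/79) / ln(172/7.78) = 0.9536 / 3.0959 = 0.3080
c = S₁ / A₁^z = 79 / 7.78^0.3080 = 79 / 1.881 = 42

42.00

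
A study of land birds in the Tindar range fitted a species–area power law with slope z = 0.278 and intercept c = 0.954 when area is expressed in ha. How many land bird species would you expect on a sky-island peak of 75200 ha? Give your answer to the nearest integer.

S = 0.954 × 75200^0.278
ln S = ln 0.954 + 0.278 × ln 75200 = -0.0471 + 0.278 × 11.2279 = 3.0743
S = e^3.0743 ≈ 21.63

22 species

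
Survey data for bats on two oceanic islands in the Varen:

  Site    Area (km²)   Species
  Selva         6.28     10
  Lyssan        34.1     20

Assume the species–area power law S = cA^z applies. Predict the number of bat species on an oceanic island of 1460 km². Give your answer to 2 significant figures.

93

z = ln(20/10) / ln(34.1/6.28) = 0.6931 / 1.6919 = 0.4097
c = 10 / 6.28^0.4097 = 10 / 2.123 = 4.711
S₃ = 4.711 × 1460^0.4097 = 4.711 × 19.79 ≈ 93.21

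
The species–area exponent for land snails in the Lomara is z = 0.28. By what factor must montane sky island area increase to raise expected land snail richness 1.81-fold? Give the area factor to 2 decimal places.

(A₂/A₁)^0.28 = 1.81, so A₂/A₁ = 1.81^(1/0.28) = 1.81^3.571
ln(A₂/A₁) = ln 1.81 / 0.28 = 0.5933 / 0.28 = 2.1190
A₂/A₁ = e^2.1190 ≈ 8.323

8.32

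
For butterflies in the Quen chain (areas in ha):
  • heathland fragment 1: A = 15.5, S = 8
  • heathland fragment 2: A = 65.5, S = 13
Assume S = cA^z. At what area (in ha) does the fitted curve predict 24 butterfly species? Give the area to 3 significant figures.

z = ln(13/8) / ln(65.5/15.5) = 0.4855 / 1.4412 = 0.3369
c = 8 / 15.5^0.3369 = 8 / 2.518 = 3.178
A = (24/3.178)^(1/0.3369) ⇒ ln A = ln(7.553)/0.3369 = 6.0020
A = e^6.0020 ≈ 404.2 ha

404 ha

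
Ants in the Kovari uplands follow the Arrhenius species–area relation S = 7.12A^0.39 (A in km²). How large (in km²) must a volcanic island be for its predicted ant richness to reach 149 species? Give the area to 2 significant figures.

2400 km²

149 = 7.12 × A^0.39  ⇒  A^0.39 = 149/7.12 = 20.93
ln A = ln(20.93) / 0.39 = 3.0410 / 0.39 = 7.7975
A = e^7.7975 ≈ 2435 km²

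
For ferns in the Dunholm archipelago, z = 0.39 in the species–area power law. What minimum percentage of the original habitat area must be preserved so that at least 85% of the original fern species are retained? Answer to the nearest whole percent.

66%

Need (A_new/A_old)^0.39 = 0.85, so A_new/A_old = 0.85^(1/0.39) = 0.85^2.564
ln(A_new/A_old) = ln 0.85 / 0.39 = -0.1625 / 0.39 = -0.4167
A_new/A_old = e^-0.4167 ≈ 0.6592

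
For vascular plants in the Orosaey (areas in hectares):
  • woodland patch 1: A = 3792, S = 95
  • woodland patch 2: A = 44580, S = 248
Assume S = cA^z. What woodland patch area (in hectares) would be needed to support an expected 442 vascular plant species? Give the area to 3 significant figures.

197000 hectares

z = ln(248/95) / ln(44580/3792) = 0.9596 / 2.4644 = 0.3894
c = 95 / 3792^0.3894 = 95 / 24.75 = 3.839
A = (442/3.839)^(1/0.3894) ⇒ ln A = ln(115.1)/0.3894 = 12.1892
A = e^12.1892 ≈ 196653 hectares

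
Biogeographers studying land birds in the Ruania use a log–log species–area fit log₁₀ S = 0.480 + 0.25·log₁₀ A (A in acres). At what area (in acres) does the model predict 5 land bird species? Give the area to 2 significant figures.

7.5 acres

5 = 3.02 × A^0.25  ⇒  A^0.25 = 5/3.02 = 1.656
ln A = ln(1.656) / 0.25 = 0.5042 / 0.25 = 2.0168
A = e^2.0168 ≈ 7.514 acres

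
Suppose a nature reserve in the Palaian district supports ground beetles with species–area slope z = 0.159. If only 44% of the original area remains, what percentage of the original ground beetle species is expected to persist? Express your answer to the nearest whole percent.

88%

S_new/S_old = (A_new/A_old)^z = 0.44^0.159
= exp(0.159 × ln 0.44) = exp(0.159 × -0.8210) = exp(-0.1305) ≈ 0.8776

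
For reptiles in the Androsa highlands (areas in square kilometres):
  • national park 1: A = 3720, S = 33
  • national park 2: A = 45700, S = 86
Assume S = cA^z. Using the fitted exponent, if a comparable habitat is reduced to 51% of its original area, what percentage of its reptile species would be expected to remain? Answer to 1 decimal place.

77.3%

z = ln(86/33) / ln(45700/3720) = 0.9578 / 2.5084 = 0.3819
S_new/S_old = (A_new/A_old)^z = 0.51^0.3819 = exp(0.3819 × -0.6733) = 0.7733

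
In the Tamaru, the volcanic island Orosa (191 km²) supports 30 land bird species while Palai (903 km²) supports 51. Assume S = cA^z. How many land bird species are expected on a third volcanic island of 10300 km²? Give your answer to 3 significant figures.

z = ln(51/30) / ln(903/191) = 0.5306 / 1.5534 = 0.3416
c = 30 / 191^0.3416 = 30 / 6.014 = 4.988
S₃ = 4.988 × 10300^0.3416 = 4.988 × 23.48 ≈ 117.1

117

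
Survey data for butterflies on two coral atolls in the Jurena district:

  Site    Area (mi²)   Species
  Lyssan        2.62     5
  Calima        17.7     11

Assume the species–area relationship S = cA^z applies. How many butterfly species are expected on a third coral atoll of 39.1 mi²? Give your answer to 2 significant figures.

15

z = ln(11/5) / ln(17.7/2.62) = 0.7885 / 1.9104 = 0.4127
c = 5 / 2.62^0.4127 = 5 / 1.488 = 3.36
S₃ = 3.36 × 39.1^0.4127 = 3.36 × 4.541 ≈ 15.26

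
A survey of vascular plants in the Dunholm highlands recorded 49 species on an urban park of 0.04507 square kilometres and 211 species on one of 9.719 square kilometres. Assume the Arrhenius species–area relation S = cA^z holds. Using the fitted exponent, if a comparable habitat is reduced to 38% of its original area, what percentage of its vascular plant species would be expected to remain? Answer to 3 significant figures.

z = ln(211/49) / ln(9.719/0.04507) = 1.4600 / 5.3736 = 0.2717
S_new/S_old = (A_new/A_old)^z = 0.38^0.2717 = exp(0.2717 × -0.9676) = 0.7688

76.9%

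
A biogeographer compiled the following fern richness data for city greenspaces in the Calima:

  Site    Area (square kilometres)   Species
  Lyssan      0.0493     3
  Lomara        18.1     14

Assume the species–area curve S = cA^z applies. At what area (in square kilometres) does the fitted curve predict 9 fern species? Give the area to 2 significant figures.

z = ln(14/3) / ln(18.1/0.0493) = 1.5404 / 5.9057 = 0.2608
c = 3 / 0.0493^0.2608 = 3 / 0.4561 = 6.578
A = (9/6.578)^(1/0.2608) ⇒ ln A = ln(1.368)/0.2608 = 1.2020
A = e^1.2020 ≈ 3.327 square kilometres

3.3 square kilometres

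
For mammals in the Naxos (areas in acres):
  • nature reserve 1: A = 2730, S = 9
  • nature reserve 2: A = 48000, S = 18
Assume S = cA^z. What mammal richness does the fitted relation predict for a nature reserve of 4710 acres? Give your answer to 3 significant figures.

10.3

z = ln(18/9) / ln(48000/2730) = 0.6931 / 2.8669 = 0.2418
c = 9 / 2730^0.2418 = 9 / 6.773 = 1.329
S₃ = 1.329 × 4710^0.2418 = 1.329 × 7.728 ≈ 10.27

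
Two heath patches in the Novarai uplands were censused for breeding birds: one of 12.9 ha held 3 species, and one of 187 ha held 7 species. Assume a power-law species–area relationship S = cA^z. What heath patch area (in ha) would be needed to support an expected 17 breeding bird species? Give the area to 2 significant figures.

3100 ha

z = ln(7/3) / ln(187/12.9) = 0.8473 / 2.6739 = 0.3169
c = 3 / 12.9^0.3169 = 3 / 2.249 = 1.334
A = (17/1.334)^(1/0.3169) ⇒ ln A = ln(12.74)/0.3169 = 8.0312
A = e^8.0312 ≈ 3076 ha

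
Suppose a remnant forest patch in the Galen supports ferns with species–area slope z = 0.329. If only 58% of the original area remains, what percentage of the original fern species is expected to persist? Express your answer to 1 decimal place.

83.6%

S_new/S_old = (A_new/A_old)^z = 0.58^0.329
= exp(0.329 × ln 0.58) = exp(0.329 × -0.5447) = exp(-0.1792) ≈ 0.8359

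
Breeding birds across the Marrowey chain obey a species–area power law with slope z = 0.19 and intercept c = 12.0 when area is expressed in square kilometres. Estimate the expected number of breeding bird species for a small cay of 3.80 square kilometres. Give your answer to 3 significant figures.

S = 12 × 3.8^0.19
ln S = ln 12 + 0.19 × ln 3.8 = 2.4849 + 0.19 × 1.3350 = 2.7386
S = e^2.7386 ≈ 15.46

15.5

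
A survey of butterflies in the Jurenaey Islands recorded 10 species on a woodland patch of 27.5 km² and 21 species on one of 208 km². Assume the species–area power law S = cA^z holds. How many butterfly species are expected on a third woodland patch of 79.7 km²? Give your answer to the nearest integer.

15

z = ln(21/10) / ln(208/27.5) = 0.7419 / 2.0234 = 0.3667
c = 10 / 27.5^0.3667 = 10 / 3.371 = 2.966
S₃ = 2.966 × 79.7^0.3667 = 2.966 × 4.98 ≈ 14.77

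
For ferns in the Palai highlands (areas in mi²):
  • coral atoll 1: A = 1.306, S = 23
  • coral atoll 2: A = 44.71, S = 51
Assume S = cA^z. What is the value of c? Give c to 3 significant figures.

21.7

z = ln(S₂/S₁) / ln(A₂/A₁) = ln(51/23) / ln(44.71/1.306) = 0.7963 / 3.5332 = 0.2254
c = S₁ / A₁^z = 23 / 1.306^0.2254 = 23 / 1.062 = 21.66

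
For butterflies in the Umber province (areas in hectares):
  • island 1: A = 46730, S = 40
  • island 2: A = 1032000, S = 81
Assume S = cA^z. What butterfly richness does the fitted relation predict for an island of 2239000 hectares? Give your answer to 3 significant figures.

z = ln(81/40) / ln(1032000/46730) = 0.7056 / 3.0949 = 0.2280
c = 40 / 46730^0.2280 = 40 / 11.6 = 3.447
S₃ = 3.447 × 2239000^0.2280 = 3.447 × 28.03 ≈ 96.64

96.6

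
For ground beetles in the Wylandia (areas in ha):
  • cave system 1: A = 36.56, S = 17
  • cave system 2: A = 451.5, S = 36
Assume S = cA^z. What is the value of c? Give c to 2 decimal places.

5.81

z = ln(S₂/S₁) / ln(A₂/A₁) = ln(36/17) / ln(451.5/36.56) = 0.7503 / 2.5136 = 0.2985
c = S₁ / A₁^z = 17 / 36.56^0.2985 = 17 / 2.928 = 5.806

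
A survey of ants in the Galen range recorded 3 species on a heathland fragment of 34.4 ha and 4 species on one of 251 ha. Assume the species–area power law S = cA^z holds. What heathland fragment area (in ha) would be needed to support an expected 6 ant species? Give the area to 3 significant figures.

4130 ha

z = ln(4/3) / ln(251/34.4) = 0.2877 / 1.9874 = 0.1448
c = 3 / 34.4^0.1448 = 3 / 1.669 = 1.798
A = (6/1.798)^(1/0.1448) ⇒ ln A = ln(3.338)/0.1448 = 8.3265
A = e^8.3265 ≈ 4132 ha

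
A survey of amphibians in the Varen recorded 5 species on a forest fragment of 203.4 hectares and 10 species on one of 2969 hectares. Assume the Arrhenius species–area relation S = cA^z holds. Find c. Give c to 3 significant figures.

1.27

z = ln(S₂/S₁) / ln(A₂/A₁) = ln(10/5) / ln(2969/203.4) = 0.6931 / 2.6808 = 0.2586
c = S₁ / A₁^z = 5 / 203.4^0.2586 = 5 / 3.952 = 1.265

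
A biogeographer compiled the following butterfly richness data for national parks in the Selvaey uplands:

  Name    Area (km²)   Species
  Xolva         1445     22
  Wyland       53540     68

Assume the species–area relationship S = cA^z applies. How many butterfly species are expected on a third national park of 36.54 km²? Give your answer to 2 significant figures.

z = ln(68/22) / ln(53540/1445) = 1.1285 / 3.6123 = 0.3124
c = 22 / 1445^0.3124 = 22 / 9.708 = 2.266
S₃ = 2.266 × 36.54^0.3124 = 2.266 × 3.078 ≈ 6.974

7.0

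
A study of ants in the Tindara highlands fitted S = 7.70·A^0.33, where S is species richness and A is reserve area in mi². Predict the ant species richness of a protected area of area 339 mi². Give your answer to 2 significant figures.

S = 7.7 × 339^0.33
ln S = ln 7.7 + 0.33 × ln 339 = 2.0412 + 0.33 × 5.8260 = 3.9638
S = e^3.9638 ≈ 52.66

53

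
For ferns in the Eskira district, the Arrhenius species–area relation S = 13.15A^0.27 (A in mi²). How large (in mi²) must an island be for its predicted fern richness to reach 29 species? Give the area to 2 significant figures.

29 = 13.15 × A^0.27  ⇒  A^0.27 = 29/13.15 = 2.205
ln A = ln(2.205) / 0.27 = 0.7909 / 0.27 = 2.9292
A = e^2.9292 ≈ 18.71 mi²

19 mi²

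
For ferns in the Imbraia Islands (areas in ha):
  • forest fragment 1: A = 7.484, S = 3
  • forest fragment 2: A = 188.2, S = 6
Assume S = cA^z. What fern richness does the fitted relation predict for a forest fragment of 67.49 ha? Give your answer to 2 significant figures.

z = ln(6/3) / ln(188.2/7.484) = 0.6931 / 3.2247 = 0.2149
c = 3 / 7.484^0.2149 = 3 / 1.541 = 1.946
S₃ = 1.946 × 67.49^0.2149 = 1.946 × 2.473 ≈ 4.813

4.8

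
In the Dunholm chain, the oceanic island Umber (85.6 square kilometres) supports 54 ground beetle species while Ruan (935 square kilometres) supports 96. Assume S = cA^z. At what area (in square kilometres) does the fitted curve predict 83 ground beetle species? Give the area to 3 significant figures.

z = ln(96/54) / ln(935/85.6) = 0.5754 / 2.3909 = 0.2407
c = 54 / 85.6^0.2407 = 54 / 2.918 = 18.51
A = (83/18.51)^(1/0.2407) ⇒ ln A = ln(4.485)/0.2407 = 6.2359
A = e^6.2359 ≈ 510.8 square kilometres

511 square kilometres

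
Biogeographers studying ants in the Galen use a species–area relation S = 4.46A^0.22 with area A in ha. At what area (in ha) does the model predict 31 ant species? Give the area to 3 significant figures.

31 = 4.46 × A^0.22  ⇒  A^0.22 = 31/4.46 = 6.951
ln A = ln(6.951) / 0.22 = 1.9388 / 0.22 = 8.8129
A = e^8.8129 ≈ 6720 ha

6720 ha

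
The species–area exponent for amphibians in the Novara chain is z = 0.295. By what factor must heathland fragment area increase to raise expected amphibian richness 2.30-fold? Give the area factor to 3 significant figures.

(A₂/A₁)^0.295 = 2.3, so A₂/A₁ = 2.3^(1/0.295) = 2.3^3.39
ln(A₂/A₁) = ln 2.3 / 0.295 = 0.8329 / 0.295 = 2.8234
A₂/A₁ = e^2.8234 ≈ 16.83

16.8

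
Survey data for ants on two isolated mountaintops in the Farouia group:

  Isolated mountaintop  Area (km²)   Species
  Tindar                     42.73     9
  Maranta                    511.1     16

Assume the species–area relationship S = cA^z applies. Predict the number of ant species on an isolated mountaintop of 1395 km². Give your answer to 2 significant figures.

z = ln(16/9) / ln(511.1/42.73) = 0.5754 / 2.4817 = 0.2318
c = 9 / 42.73^0.2318 = 9 / 2.388 = 3.768
S₃ = 3.768 × 1395^0.2318 = 3.768 × 5.359 ≈ 20.19

20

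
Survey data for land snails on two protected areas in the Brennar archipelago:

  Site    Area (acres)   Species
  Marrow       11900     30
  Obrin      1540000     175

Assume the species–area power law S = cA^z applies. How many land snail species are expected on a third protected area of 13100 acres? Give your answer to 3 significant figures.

z = ln(175/30) / ln(1540000/11900) = 1.7636 / 4.8630 = 0.3627
c = 30 / 11900^0.3627 = 30 / 30.06 = 0.9979
S₃ = 0.9979 × 13100^0.3627 = 0.9979 × 31.13 ≈ 31.06

31.1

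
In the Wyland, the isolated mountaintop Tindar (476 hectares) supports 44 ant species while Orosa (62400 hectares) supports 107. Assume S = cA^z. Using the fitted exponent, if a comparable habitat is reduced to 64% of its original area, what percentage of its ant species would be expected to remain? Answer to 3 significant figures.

z = ln(107/44) / ln(62400/476) = 0.8886 / 4.8759 = 0.1823
S_new/S_old = (A_new/A_old)^z = 0.64^0.1823 = exp(0.1823 × -0.4463) = 0.9219

92.2%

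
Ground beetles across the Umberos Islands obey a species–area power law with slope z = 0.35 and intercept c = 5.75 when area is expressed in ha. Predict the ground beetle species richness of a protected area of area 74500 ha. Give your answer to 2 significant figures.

S = 5.75 × 74500^0.35 = 5.75 × 50.73 ≈ 291.7

290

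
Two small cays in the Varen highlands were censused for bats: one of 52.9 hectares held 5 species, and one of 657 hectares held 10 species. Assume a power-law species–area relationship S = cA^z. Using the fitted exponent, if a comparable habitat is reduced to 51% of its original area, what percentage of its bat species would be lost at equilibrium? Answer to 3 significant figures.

z = ln(10/5) / ln(657/52.9) = 0.6931 / 2.5193 = 0.2751
S_new/S_old = (A_new/A_old)^z = 0.51^0.2751 = exp(0.2751 × -0.6733) = 0.8309
Fraction lost = 1 − 0.8309 = 0.1691

16.9%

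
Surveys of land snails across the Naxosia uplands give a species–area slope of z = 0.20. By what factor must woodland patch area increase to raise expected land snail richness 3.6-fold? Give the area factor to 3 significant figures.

(A₂/A₁)^0.2 = 3.6, so A₂/A₁ = 3.6^(1/0.2) = 3.6^5
ln(A₂/A₁) = ln 3.6 / 0.2 = 1.2809 / 0.2 = 6.4047
A₂/A₁ = e^6.4047 ≈ 604.7

605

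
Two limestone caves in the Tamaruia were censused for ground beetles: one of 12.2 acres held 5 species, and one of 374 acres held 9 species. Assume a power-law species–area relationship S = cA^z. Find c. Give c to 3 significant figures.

z = ln(S₂/S₁) / ln(A₂/A₁) = ln(9/5) / ln(374/12.2) = 0.5878 / 3.4228 = 0.1717
c = S₁ / A₁^z = 5 / 12.2^0.1717 = 5 / 1.537 = 3.254

3.25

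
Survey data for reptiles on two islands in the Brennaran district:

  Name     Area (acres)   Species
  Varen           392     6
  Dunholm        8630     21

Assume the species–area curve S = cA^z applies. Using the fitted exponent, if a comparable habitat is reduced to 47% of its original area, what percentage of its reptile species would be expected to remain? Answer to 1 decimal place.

z = ln(21/6) / ln(8630/392) = 1.2528 / 3.0917 = 0.4052
S_new/S_old = (A_new/A_old)^z = 0.47^0.4052 = exp(0.4052 × -0.7550) = 0.7364

73.6%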